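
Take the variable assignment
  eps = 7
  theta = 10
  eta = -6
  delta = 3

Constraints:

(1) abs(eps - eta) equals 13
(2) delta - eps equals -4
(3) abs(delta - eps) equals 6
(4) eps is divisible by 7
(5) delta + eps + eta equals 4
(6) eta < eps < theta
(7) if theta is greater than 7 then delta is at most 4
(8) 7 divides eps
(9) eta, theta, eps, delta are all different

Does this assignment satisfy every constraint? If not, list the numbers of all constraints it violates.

The assignment fails constraint 3.

(1) abs(7 - (-6)) = 13 — holds.
(2) delta - eps = 3 - 7 = -4 — holds.
(3) abs(3 - 7) = 4, not 6 — fails.
(4) 7 / 7 = 1, so 7 divides 7 — holds.
(5) delta + eps + eta = 3 + 7 + (-6) = 4 — holds.
(6) values -6 < 7 < 10 — holds.
(7) theta = 10 > 7, so we need delta ≤ 4; delta = 3 ≤ 4 — holds.
(8) 7 / 7 = 1, so 7 divides 7 — holds.
(9) values -6, 10, 7, 3 are pairwise distinct — holds.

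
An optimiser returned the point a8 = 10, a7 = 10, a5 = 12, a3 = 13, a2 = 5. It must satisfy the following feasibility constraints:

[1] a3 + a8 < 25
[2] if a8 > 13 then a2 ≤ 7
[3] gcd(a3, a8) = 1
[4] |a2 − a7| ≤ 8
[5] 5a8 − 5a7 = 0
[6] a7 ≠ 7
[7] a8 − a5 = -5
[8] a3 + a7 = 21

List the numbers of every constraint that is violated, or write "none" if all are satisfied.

[1] a3 + a8 = 13 + 10 = 23; 23 < 25  ✓
[2] a8 = 10, not > 13; antecedent false, conditional vacuously true  ✓
[3] gcd(13, 10) = 1  ✓
[4] |5 − 10| = 5; 5 ≤ 8  ✓
[5] 5a8 − 5a7 = 5(10) − 5(10) = 0  ✓
[6] a7 = 10, and 10 ≠ 7  ✓
[7] a8 − a5 = 10 − 12 = -2, not -5  ✗
[8] a3 + a7 = 13 + 10 = 23, not 21  ✗

The assignment fails constraints 7 and 8.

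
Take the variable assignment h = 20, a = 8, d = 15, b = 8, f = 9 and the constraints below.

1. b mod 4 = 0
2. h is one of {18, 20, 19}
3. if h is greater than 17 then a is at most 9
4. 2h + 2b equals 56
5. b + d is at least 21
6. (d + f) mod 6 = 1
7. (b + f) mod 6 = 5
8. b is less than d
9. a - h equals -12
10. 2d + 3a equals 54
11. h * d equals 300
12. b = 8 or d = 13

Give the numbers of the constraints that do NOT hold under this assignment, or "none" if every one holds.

1. 8 mod 4 = 0 — holds.
2. h = 20 is in {18, 20, 19} — holds.
3. h = 20 > 17, so we need a ≤ 9; a = 8 ≤ 9 — holds.
4. 2h + 2b = 2(20) + 2(8) = 56 — holds.
5. b + d = 8 + 15 = 23; 23 ≥ 21 — holds.
6. d + f = 24; 24 mod 6 = 0, not 1 — fails.
7. b + f = 17; 17 mod 6 = 5 — holds.
8. b = 8, d = 15; 8 < 15 — holds.
9. a - h = 8 - 20 = -12 — holds.
10. 2d + 3a = 2(15) + 3(8) = 54 — holds.
11. h * d = 20 * 15 = 300 — holds.
12. b = 8 = 8 (first disjunct) — holds.

Constraint 6 does not hold.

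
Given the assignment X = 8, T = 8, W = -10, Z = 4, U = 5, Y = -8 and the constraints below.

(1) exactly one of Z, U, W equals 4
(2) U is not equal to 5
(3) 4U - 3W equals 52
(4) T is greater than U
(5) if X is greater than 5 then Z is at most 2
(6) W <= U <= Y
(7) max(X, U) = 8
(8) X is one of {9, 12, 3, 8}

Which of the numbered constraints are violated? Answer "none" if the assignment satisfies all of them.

(1) Z=4, U=5, W=-10; 1 of them equals 4 — OK.
(2) U = 5, but 5 is required to differ — violated.
(3) 4U - 3W = 4(5) - 3(-10) = 50, not 52 — violated.
(4) T = 8, U = 5; 8 > 5 — OK.
(5) X = 8 > 5, so we need Z ≤ 2; but Z = 4 > 2 — violated.
(6) values -10, 5, -8; U = 5 is not <= Y = -8 — violated.
(7) max(8, 5) = 8 — OK.
(8) X = 8 is in {9, 12, 3, 8} — OK.

Constraints 2, 3, 5, 6 do not hold.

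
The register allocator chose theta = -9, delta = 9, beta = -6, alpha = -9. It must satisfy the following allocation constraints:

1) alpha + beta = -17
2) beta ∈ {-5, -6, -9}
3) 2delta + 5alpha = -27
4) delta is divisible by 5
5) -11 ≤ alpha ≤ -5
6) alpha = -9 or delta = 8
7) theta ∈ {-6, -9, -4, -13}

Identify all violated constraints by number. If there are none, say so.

1) alpha + beta = -9 + (-6) = -15, not -17 — does not hold.
2) beta = -6 is in {-5, -6, -9} — holds.
3) 2delta + 5alpha = 2(9) + 5(-9) = -27 — holds.
4) 9 = 5×1 + 4, so 5 does not divide 9 — does not hold.
5) alpha = -9 lies in [-11, -5] — holds.
6) alpha = -9 = -9 (first disjunct) — holds.
7) theta = -9 is in {-6, -9, -4, -13} — holds.

No — constraints 1 and 4 are not satisfied.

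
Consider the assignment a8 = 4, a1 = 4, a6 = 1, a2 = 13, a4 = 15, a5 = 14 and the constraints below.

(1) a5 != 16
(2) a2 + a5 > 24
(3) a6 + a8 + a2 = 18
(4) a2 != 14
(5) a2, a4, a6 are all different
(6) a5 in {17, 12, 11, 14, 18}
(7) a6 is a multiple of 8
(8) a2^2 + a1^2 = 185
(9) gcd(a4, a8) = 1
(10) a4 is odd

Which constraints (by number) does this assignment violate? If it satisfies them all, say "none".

(1) a5 = 14, and 14 ≠ 16  OK
(2) a2 + a5 = 13 + 14 = 27; 27 > 24  OK
(3) a6 + a8 + a2 = 1 + 4 + 13 = 18  OK
(4) a2 = 13, and 13 ≠ 14  OK
(5) values 13, 15, 1 are pairwise distinct  OK
(6) a5 = 14 is in {17, 12, 11, 14, 18}  OK
(7) 1 = 8*0 + 1, so 8 does not divide 1  FAIL
(8) a2^2 + a1^2 = 13^2 + 4^2 = 169 + 16 = 185  OK
(9) gcd(15, 4) = 1  OK
(10) a4 = 15 is odd  OK

Violated: 7.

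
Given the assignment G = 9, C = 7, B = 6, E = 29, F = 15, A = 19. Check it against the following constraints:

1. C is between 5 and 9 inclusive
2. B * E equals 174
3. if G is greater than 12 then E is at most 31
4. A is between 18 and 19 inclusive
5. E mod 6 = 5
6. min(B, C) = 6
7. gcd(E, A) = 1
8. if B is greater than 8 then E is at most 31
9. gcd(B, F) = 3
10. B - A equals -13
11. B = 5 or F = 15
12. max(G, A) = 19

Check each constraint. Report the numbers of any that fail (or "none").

Yes — all constraints hold.

1. C = 7 lies in [5, 9] — holds.
2. B * E = 6 * 29 = 174 — holds.
3. G = 9, not > 12; antecedent false, conditional vacuously true — holds.
4. A = 19 lies in [18, 19] — holds.
5. 29 mod 6 = 5 — holds.
6. min(6, 7) = 6 — holds.
7. gcd(29, 19) = 1 — holds.
8. B = 6, not > 8; antecedent false, conditional vacuously true — holds.
9. gcd(6, 15) = 3 — holds.
10. B - A = 6 - 19 = -13 — holds.
11. B = 6 ≠ 5, but F = 15 = 15 (second disjunct) — holds.
12. max(9, 19) = 19 — holds.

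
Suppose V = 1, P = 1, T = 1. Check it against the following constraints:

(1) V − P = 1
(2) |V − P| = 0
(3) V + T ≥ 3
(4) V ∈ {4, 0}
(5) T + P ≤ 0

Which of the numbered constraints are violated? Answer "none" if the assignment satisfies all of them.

(1) V − P = 1 − 1 = 0, not 1 — violated.
(2) |1 − 1| = 0 — OK.
(3) V + T = 1 + 1 = 2; 2 < 3, bound 3 not met — violated.
(4) V = 1 is not in {4, 0} — violated.
(5) T + P = 1 + 1 = 2; 2 > 0, bound 0 not met — violated.

Constraints 1, 3, 4, 5 are violated.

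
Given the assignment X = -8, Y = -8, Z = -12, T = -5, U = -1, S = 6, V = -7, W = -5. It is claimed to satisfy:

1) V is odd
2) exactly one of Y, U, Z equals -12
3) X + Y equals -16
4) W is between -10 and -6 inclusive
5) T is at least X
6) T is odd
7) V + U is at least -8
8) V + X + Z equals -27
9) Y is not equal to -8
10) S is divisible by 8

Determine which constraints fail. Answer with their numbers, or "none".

1) V = -7 is odd — holds.
2) Y=-8, U=-1, Z=-12; 1 of them equals -12 — holds.
3) X + Y = -8 + (-8) = -16 — holds.
4) W = -5 is outside [-10, -6] — fails.
5) T = -5, X = -8; -5 ≥ -8 — holds.
6) T = -5 is odd — holds.
7) V + U = -7 + (-1) = -8; -8 ≥ -8 — holds.
8) V + X + Z = -7 + (-8) + (-12) = -27 — holds.
9) Y = -8, but -8 is required to differ — fails.
10) 6 = 8*0 + 6, so 8 does not divide 6 — fails.

The assignment fails constraints 4, 9, and 10.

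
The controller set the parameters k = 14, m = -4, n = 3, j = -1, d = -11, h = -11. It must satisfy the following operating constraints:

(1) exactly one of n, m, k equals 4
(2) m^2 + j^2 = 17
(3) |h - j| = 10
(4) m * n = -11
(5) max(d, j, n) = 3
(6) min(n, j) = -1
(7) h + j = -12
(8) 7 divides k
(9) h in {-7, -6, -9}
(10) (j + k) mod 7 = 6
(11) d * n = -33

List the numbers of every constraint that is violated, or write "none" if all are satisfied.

Constraints 1, 4, and 9 are violated.

(1) n=3, m=-4, k=14; 0 of them equal 4, not exactly one — does not hold.
(2) m^2 + j^2 = (-4)^2 + (-1)^2 = 16 + 1 = 17 — holds.
(3) |-11 - (-1)| = 10 — holds.
(4) m * n = -4 * 3 = -12, not -11 — does not hold.
(5) max(-11, -1, 3) = 3 — holds.
(6) min(3, -1) = -1 — holds.
(7) h + j = -11 + (-1) = -12 — holds.
(8) 14 / 7 = 2, so 7 divides 14 — holds.
(9) h = -11 is not in {-7, -6, -9} — does not hold.
(10) j + k = 13; 13 mod 7 = 6 — holds.
(11) d * n = -11 * 3 = -33 — holds.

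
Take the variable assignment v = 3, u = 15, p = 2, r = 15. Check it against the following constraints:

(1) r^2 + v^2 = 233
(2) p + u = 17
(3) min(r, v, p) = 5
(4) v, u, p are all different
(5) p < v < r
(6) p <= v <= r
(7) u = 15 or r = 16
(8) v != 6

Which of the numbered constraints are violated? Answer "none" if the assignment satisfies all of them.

(1) r^2 + v^2 = 15^2 + 3^2 = 225 + 9 = 234, not 233  ✘
(2) p + u = 2 + 15 = 17  ✔
(3) min(15, 3, 2) = 2, not 5  ✘
(4) values 3, 15, 2 are pairwise distinct  ✔
(5) values 2 < 3 < 15  ✔
(6) values 2 <= 3 <= 15  ✔
(7) u = 15 = 15 (first disjunct)  ✔
(8) v = 3, and 3 ≠ 6  ✔

Constraints 1, 3 are violated.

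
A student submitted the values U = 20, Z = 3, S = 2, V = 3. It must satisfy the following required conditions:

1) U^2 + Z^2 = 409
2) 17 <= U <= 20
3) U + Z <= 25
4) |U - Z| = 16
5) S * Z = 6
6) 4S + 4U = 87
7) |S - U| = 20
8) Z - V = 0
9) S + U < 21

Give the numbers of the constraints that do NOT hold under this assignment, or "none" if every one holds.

The assignment fails constraints 4, 6, 7, 9.

1) U^2 + Z^2 = 20^2 + 3^2 = 400 + 9 = 409 — OK.
2) U = 20 lies in [17, 20] — OK.
3) U + Z = 20 + 3 = 23; 23 ≤ 25 — OK.
4) |20 - 3| = 17, not 16 — violated.
5) S * Z = 2 * 3 = 6 — OK.
6) 4S + 4U = 4(2) + 4(20) = 88, not 87 — violated.
7) |2 - 20| = 18, not 20 — violated.
8) Z - V = 3 - 3 = 0 — OK.
9) S + U = 2 + 20 = 22; 22 ≥ 21, bound 21 not met — violated.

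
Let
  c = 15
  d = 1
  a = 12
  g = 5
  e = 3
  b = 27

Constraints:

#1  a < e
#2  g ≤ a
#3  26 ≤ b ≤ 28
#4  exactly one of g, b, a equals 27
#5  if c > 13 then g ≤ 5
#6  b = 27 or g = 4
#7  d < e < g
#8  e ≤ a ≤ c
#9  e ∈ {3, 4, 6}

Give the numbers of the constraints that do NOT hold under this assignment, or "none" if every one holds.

#1 a = 12, e = 3; 12 ≥ 3 (want <) — fails.
#2 g = 5, a = 12; 5 ≤ 12 — holds.
#3 b = 27 lies in [26, 28] — holds.
#4 g=5, b=27, a=12; 1 of them equals 27 — holds.
#5 c = 15 > 13, so we need g ≤ 5; g = 5 ≤ 5 — holds.
#6 b = 27 = 27 (first disjunct) — holds.
#7 values 1 < 3 < 5 — holds.
#8 values 3 ≤ 12 ≤ 15 — holds.
#9 e = 3 is in {3, 4, 6} — holds.

Violated: 1.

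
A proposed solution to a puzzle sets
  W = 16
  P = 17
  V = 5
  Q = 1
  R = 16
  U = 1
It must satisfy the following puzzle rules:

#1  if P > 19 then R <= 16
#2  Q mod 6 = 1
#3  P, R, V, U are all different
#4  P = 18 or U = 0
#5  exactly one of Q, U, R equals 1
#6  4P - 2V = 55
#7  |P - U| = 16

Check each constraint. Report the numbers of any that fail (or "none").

#1 P = 17, not > 19; antecedent false, conditional vacuously true  ✔
#2 1 mod 6 = 1  ✔
#3 values 17, 16, 5, 1 are pairwise distinct  ✔
#4 P = 17 ≠ 18 and U = 1 ≠ 0; both disjuncts false  ✘
#5 Q=1, U=1, R=16; 2 of them equal 1, not exactly one  ✘
#6 4P - 2V = 4(17) - 2(5) = 58, not 55  ✘
#7 |17 - 1| = 16  ✔

The assignment fails constraints 4, 5, and 6.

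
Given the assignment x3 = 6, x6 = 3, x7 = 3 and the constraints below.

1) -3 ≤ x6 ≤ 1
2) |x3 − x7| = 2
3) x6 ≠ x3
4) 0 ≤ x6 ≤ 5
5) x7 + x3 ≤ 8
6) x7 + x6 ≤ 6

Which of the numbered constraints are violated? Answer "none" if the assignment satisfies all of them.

Constraints 1, 2, and 5 are violated.

1) x6 = 3 is outside [-3, 1]  FAIL
2) |6 − 3| = 3, not 2  FAIL
3) x6 = 3, x3 = 6; distinct  OK
4) x6 = 3 lies in [0, 5]  OK
5) x7 + x3 = 3 + 6 = 9; 9 > 8, bound 8 not met  FAIL
6) x7 + x6 = 3 + 3 = 6; 6 ≤ 6  OK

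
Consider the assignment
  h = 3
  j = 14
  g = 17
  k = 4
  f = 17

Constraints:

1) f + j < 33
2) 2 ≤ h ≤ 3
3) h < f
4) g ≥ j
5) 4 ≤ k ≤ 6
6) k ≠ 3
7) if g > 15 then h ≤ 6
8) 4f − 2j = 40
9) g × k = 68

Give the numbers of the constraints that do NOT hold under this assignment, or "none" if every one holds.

1) f + j = 17 + 14 = 31; 31 < 33 — holds.
2) h = 3 lies in [2, 3] — holds.
3) h = 3, f = 17; 3 < 17 — holds.
4) g = 17, j = 14; 17 ≥ 14 — holds.
5) k = 4 lies in [4, 6] — holds.
6) k = 4, and 4 ≠ 3 — holds.
7) g = 17 > 15, so we need h ≤ 6; h = 3 ≤ 6 — holds.
8) 4f − 2j = 4(17) − 2(14) = 40 — holds.
9) g × k = 17 × 4 = 68 — holds.

No violations.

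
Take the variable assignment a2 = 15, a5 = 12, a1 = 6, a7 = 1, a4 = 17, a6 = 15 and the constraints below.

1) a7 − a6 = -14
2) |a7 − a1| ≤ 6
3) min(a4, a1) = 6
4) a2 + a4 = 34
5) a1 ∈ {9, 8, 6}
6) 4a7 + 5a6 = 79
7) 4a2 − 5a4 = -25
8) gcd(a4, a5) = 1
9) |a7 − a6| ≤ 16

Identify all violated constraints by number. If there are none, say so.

Constraint 4 does not hold.

1) a7 − a6 = 1 − 15 = -14 — holds.
2) |1 − 6| = 5; 5 ≤ 6 — holds.
3) min(17, 6) = 6 — holds.
4) a2 + a4 = 15 + 17 = 32, not 34 — does not hold.
5) a1 = 6 is in {9, 8, 6} — holds.
6) 4a7 + 5a6 = 4(1) + 5(15) = 79 — holds.
7) 4a2 − 5a4 = 4(15) − 5(17) = -25 — holds.
8) gcd(17, 12) = 1 — holds.
9) |1 − 15| = 14; 14 ≤ 16 — holds.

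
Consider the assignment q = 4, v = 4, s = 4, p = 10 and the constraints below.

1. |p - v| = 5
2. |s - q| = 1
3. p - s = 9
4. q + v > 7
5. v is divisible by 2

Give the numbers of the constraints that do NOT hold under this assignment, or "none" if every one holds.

The assignment fails constraints 1, 2, 3.

1. |10 - 4| = 6, not 5 — fails.
2. |4 - 4| = 0, not 1 — fails.
3. p - s = 10 - 4 = 6, not 9 — fails.
4. q + v = 4 + 4 = 8; 8 > 7 — holds.
5. 4 / 2 = 2, so 2 divides 4 — holds.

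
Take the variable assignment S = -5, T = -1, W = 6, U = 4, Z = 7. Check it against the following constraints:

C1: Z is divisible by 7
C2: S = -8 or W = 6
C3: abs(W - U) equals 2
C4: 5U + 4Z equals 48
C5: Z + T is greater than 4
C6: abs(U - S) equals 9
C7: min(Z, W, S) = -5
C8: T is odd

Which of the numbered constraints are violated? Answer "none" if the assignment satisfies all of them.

C1: 7 / 7 = 1, so 7 divides 7  holds
C2: S = -5 ≠ -8, but W = 6 = 6 (second disjunct)  holds
C3: abs(6 - 4) = 2  holds
C4: 5U + 4Z = 5(4) + 4(7) = 48  holds
C5: Z + T = 7 + (-1) = 6; 6 > 4  holds
C6: abs(4 - (-5)) = 9  holds
C7: min(7, 6, -5) = -5  holds
C8: T = -1 is odd  holds

None — every constraint holds.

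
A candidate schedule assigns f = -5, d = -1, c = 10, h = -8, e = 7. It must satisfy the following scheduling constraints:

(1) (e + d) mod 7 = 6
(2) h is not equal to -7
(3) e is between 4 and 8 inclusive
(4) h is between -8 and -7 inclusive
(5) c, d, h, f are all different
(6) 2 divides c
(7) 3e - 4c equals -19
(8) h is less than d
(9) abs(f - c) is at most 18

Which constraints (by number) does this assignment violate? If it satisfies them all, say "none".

All constraints are satisfied.

(1) e + d = 6; 6 mod 7 = 6 — OK.
(2) h = -8, and -8 ≠ -7 — OK.
(3) e = 7 lies in [4, 8] — OK.
(4) h = -8 lies in [-8, -7] — OK.
(5) values 10, -1, -8, -5 are pairwise distinct — OK.
(6) 10 / 2 = 5, so 2 divides 10 — OK.
(7) 3e - 4c = 3(7) - 4(10) = -19 — OK.
(8) h = -8, d = -1; -8 < -1 — OK.
(9) abs(-5 - 10) = 15; 15 ≤ 18 — OK.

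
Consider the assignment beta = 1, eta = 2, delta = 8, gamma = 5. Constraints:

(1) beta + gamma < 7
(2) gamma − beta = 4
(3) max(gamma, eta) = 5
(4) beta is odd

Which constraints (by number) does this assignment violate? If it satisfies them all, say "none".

The assignment satisfies every constraint.

(1) beta + gamma = 1 + 5 = 6; 6 < 7  OK
(2) gamma − beta = 5 − 1 = 4  OK
(3) max(5, 2) = 5  OK
(4) beta = 1 is odd  OK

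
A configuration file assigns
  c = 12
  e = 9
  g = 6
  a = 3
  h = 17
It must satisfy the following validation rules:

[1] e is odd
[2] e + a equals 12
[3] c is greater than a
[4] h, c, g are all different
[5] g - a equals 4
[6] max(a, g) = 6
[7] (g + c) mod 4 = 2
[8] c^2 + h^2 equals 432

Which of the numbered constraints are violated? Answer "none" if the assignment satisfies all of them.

The assignment fails constraints 5 and 8.

[1] e = 9 is odd  yes
[2] e + a = 9 + 3 = 12  yes
[3] c = 12, a = 3; 12 > 3  yes
[4] values 17, 12, 6 are pairwise distinct  yes
[5] g - a = 6 - 3 = 3, not 4  no
[6] max(3, 6) = 6  yes
[7] g + c = 18; 18 mod 4 = 2  yes
[8] c^2 + h^2 = 12^2 + 17^2 = 144 + 289 = 433, not 432  no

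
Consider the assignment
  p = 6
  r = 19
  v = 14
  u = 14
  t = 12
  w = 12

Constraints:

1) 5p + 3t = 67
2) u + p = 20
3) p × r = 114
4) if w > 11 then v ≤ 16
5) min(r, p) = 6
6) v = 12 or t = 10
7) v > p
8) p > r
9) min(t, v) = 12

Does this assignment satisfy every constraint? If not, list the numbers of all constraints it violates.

Constraints 1, 6, and 8 do not hold.

1) 5p + 3t = 5(6) + 3(12) = 66, not 67 — does not hold.
2) u + p = 14 + 6 = 20 — holds.
3) p × r = 6 × 19 = 114 — holds.
4) w = 12 > 11, so we need v ≤ 16; v = 14 ≤ 16 — holds.
5) min(19, 6) = 6 — holds.
6) v = 14 ≠ 12 and t = 12 ≠ 10; both disjuncts false — does not hold.
7) v = 14, p = 6; 14 > 6 — holds.
8) p = 6, r = 19; 6 ≤ 19 (want >) — does not hold.
9) min(12, 14) = 12 — holds.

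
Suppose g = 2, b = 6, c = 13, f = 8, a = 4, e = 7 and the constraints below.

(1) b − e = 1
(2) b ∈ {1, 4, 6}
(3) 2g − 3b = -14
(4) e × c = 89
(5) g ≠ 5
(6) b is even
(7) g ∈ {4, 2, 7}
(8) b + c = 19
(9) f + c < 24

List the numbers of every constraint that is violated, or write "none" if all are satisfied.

Violated: 1 and 4.

(1) b − e = 6 − 7 = -1, not 1 — does not hold.
(2) b = 6 is in {1, 4, 6} — holds.
(3) 2g − 3b = 2(2) − 3(6) = -14 — holds.
(4) e × c = 7 × 13 = 91, not 89 — does not hold.
(5) g = 2, and 2 ≠ 5 — holds.
(6) b = 6 is even — holds.
(7) g = 2 is in {4, 2, 7} — holds.
(8) b + c = 6 + 13 = 19 — holds.
(9) f + c = 8 + 13 = 21; 21 < 24 — holds.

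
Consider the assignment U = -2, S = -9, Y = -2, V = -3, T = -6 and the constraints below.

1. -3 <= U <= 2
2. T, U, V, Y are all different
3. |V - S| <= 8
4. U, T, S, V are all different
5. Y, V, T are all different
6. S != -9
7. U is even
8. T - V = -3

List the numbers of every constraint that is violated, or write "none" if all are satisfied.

1. U = -2 lies in [-3, 2]  ✓
2. U = Y = -2, not all different  ✗
3. |-3 - (-9)| = 6; 6 ≤ 8  ✓
4. values -2, -6, -9, -3 are pairwise distinct  ✓
5. values -2, -3, -6 are pairwise distinct  ✓
6. S = -9, but -9 is required to differ  ✗
7. U = -2 is even  ✓
8. T - V = -6 - (-3) = -3  ✓

Constraints 2 and 6 are violated.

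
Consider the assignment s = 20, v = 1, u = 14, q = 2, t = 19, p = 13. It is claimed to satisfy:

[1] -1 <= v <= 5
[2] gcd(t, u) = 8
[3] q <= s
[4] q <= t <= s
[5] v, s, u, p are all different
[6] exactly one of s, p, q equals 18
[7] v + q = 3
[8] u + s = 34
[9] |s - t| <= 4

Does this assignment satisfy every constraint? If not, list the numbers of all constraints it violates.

Violated: 2 and 6.

[1] v = 1 lies in [-1, 5] — holds.
[2] gcd(19, 14) = 1, not 8 — fails.
[3] q = 2, s = 20; 2 ≤ 20 — holds.
[4] values 2 <= 19 <= 20 — holds.
[5] values 1, 20, 14, 13 are pairwise distinct — holds.
[6] s=20, p=13, q=2; 0 of them equal 18, not exactly one — fails.
[7] v + q = 1 + 2 = 3 — holds.
[8] u + s = 14 + 20 = 34 — holds.
[9] |20 - 19| = 1; 1 ≤ 4 — holds.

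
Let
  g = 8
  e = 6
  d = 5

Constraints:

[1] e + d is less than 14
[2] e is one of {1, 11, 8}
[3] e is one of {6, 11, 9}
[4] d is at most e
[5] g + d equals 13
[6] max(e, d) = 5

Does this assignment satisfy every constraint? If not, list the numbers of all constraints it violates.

Constraints 2 and 6 are violated.

[1] e + d = 6 + 5 = 11; 11 < 14 — holds.
[2] e = 6 is not in {1, 11, 8} — fails.
[3] e = 6 is in {6, 11, 9} — holds.
[4] d = 5, e = 6; 5 ≤ 6 — holds.
[5] g + d = 8 + 5 = 13 — holds.
[6] max(6, 5) = 6, not 5 — fails.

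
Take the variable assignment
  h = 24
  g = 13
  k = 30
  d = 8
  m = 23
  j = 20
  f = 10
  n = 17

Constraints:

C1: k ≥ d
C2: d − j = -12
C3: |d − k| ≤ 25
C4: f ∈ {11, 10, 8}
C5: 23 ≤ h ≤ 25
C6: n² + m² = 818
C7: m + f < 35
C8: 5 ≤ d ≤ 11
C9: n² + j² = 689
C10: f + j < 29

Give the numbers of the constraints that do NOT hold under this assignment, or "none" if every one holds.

Constraint 10 is violated.

C1: k = 30, d = 8; 30 ≥ 8  ✔
C2: d − j = 8 − 20 = -12  ✔
C3: |8 − 30| = 22; 22 ≤ 25  ✔
C4: f = 10 is in {11, 10, 8}  ✔
C5: h = 24 lies in [23, 25]  ✔
C6: n² + m² = 17² + 23² = 289 + 529 = 818  ✔
C7: m + f = 23 + 10 = 33; 33 < 35  ✔
C8: d = 8 lies in [5, 11]  ✔
C9: n² + j² = 17² + 20² = 289 + 400 = 689  ✔
C10: f + j = 10 + 20 = 30; 30 ≥ 29, bound 29 not met  ✘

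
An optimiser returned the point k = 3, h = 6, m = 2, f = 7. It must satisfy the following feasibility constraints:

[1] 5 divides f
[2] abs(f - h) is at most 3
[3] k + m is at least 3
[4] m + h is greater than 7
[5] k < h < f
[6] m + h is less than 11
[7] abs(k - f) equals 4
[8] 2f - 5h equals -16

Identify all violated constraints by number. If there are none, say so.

[1] 7 = 5*1 + 2, so 5 does not divide 7 — violated.
[2] abs(7 - 6) = 1; 1 ≤ 3 — OK.
[3] k + m = 3 + 2 = 5; 5 ≥ 3 — OK.
[4] m + h = 2 + 6 = 8; 8 > 7 — OK.
[5] values 3 < 6 < 7 — OK.
[6] m + h = 2 + 6 = 8; 8 < 11 — OK.
[7] abs(3 - 7) = 4 — OK.
[8] 2f - 5h = 2(7) - 5(6) = -16 — OK.

No — constraint 1 is not satisfied.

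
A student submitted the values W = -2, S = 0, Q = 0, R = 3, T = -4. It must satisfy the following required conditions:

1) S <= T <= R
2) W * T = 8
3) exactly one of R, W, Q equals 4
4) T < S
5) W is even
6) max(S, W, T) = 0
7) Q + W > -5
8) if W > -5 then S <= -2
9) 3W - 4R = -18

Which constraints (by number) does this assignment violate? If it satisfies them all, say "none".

1) values 0, -4, 3; S = 0 is not <= T = -4 — fails.
2) W * T = -2 * (-4) = 8 — holds.
3) R=3, W=-2, Q=0; 0 of them equal 4, not exactly one — fails.
4) T = -4, S = 0; -4 < 0 — holds.
5) W = -2 is even — holds.
6) max(0, -2, -4) = 0 — holds.
7) Q + W = 0 + (-2) = -2; -2 > -5 — holds.
8) W = -2 > -5, so we need S ≤ -2; but S = 0 > -2 — fails.
9) 3W - 4R = 3(-2) - 4(3) = -18 — holds.

Constraints 1, 3, and 8 do not hold.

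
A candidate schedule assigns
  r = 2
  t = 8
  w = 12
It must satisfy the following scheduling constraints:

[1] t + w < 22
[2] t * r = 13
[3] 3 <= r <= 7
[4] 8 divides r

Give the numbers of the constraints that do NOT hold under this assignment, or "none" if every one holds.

[1] t + w = 8 + 12 = 20; 20 < 22  ✔
[2] t * r = 8 * 2 = 16, not 13  ✘
[3] r = 2 is outside [3, 7]  ✘
[4] 2 = 8*0 + 2, so 8 does not divide 2  ✘

No — constraints 2, 3, and 4 are not satisfied.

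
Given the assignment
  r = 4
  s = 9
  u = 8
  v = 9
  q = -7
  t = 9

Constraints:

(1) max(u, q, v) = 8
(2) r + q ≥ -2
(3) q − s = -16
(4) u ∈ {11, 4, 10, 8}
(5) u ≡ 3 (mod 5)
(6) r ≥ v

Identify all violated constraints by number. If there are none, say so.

The assignment fails constraints 1, 2, 6.

(1) max(8, -7, 9) = 9, not 8  FAIL
(2) r + q = 4 + (-7) = -3; -3 < -2, bound -2 not met  FAIL
(3) q − s = -7 − 9 = -16  OK
(4) u = 8 is in {11, 4, 10, 8}  OK
(5) 8 mod 5 = 3  OK
(6) r = 4, v = 9; 4 < 9 (want ≥)  FAIL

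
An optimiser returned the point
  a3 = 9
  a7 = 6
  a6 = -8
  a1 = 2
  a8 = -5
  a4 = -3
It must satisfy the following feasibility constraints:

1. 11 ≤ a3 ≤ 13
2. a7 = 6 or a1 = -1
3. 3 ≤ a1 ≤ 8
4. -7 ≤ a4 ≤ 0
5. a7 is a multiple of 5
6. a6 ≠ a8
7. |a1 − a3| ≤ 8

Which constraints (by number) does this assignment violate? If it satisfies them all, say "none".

1. a3 = 9 is outside [11, 13] — fails.
2. a7 = 6 = 6 (first disjunct) — holds.
3. a1 = 2 is outside [3, 8] — fails.
4. a4 = -3 lies in [-7, 0] — holds.
5. 6 = 5×1 + 1, so 5 does not divide 6 — fails.
6. a6 = -8, a8 = -5; distinct — holds.
7. |2 − 9| = 7; 7 ≤ 8 — holds.

Violated: 1, 3, and 5.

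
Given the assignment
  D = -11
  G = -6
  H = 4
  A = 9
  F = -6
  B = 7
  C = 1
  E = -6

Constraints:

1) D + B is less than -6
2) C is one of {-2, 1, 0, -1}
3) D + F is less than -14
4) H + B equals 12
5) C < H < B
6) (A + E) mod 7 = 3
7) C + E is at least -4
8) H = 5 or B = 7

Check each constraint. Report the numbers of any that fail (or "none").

1) D + B = -11 + 7 = -4; -4 ≥ -6, bound -6 not met — fails.
2) C = 1 is in {-2, 1, 0, -1} — holds.
3) D + F = -11 + (-6) = -17; -17 < -14 — holds.
4) H + B = 4 + 7 = 11, not 12 — fails.
5) values 1 < 4 < 7 — holds.
6) A + E = 3; 3 mod 7 = 3 — holds.
7) C + E = 1 + (-6) = -5; -5 < -4, bound -4 not met — fails.
8) H = 4 ≠ 5, but B = 7 = 7 (second disjunct) — holds.

The assignment fails constraints 1, 4, and 7.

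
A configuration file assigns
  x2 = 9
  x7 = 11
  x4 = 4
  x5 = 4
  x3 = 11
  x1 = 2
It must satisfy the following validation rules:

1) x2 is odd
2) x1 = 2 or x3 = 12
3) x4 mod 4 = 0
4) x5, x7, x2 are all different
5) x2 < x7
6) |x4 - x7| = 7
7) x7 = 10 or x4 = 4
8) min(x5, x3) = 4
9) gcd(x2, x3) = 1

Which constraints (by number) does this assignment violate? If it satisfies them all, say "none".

1) x2 = 9 is odd — holds.
2) x1 = 2 = 2 (first disjunct) — holds.
3) 4 mod 4 = 0 — holds.
4) values 4, 11, 9 are pairwise distinct — holds.
5) x2 = 9, x7 = 11; 9 < 11 — holds.
6) |4 - 11| = 7 — holds.
7) x7 = 11 ≠ 10, but x4 = 4 = 4 (second disjunct) — holds.
8) min(4, 11) = 4 — holds.
9) gcd(9, 11) = 1 — holds.

All constraints are satisfied.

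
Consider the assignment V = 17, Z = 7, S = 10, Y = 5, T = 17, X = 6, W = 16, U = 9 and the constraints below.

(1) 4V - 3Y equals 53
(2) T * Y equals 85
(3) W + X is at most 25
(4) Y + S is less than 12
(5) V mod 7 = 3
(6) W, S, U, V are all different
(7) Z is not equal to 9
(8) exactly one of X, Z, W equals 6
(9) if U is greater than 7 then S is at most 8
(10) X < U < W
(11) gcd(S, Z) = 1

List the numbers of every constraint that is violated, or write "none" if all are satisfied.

(1) 4V - 3Y = 4(17) - 3(5) = 53 — satisfied.
(2) T * Y = 17 * 5 = 85 — satisfied.
(3) W + X = 16 + 6 = 22; 22 ≤ 25 — satisfied.
(4) Y + S = 5 + 10 = 15; 15 ≥ 12, bound 12 not met — violated.
(5) 17 mod 7 = 3 — satisfied.
(6) values 16, 10, 9, 17 are pairwise distinct — satisfied.
(7) Z = 7, and 7 ≠ 9 — satisfied.
(8) X=6, Z=7, W=16; 1 of them equals 6 — satisfied.
(9) U = 9 > 7, so we need S ≤ 8; but S = 10 > 8 — violated.
(10) values 6 < 9 < 16 — satisfied.
(11) gcd(10, 7) = 1 — satisfied.

Constraints 4, 9 are violated.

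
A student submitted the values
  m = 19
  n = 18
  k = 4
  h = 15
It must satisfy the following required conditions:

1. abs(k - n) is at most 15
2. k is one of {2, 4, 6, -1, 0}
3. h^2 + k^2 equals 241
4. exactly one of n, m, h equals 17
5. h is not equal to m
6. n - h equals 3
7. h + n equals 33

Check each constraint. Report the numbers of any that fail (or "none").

1. abs(4 - 18) = 14; 14 ≤ 15 — holds.
2. k = 4 is in {2, 4, 6, -1, 0} — holds.
3. h^2 + k^2 = 15^2 + 4^2 = 225 + 16 = 241 — holds.
4. n=18, m=19, h=15; 0 of them equal 17, not exactly one — does not hold.
5. h = 15, m = 19; distinct — holds.
6. n - h = 18 - 15 = 3 — holds.
7. h + n = 15 + 18 = 33 — holds.

No — constraint 4 is not satisfied.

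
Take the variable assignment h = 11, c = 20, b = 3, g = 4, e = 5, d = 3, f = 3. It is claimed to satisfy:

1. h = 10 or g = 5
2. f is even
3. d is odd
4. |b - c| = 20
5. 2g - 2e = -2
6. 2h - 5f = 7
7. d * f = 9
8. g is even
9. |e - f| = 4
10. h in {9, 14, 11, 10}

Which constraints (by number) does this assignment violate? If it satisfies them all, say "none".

1. h = 11 ≠ 10 and g = 4 ≠ 5; both disjuncts false  false
2. f = 3 is odd  false
3. d = 3 is odd  true
4. |3 - 20| = 17, not 20  false
5. 2g - 2e = 2(4) - 2(5) = -2  true
6. 2h - 5f = 2(11) - 5(3) = 7  true
7. d * f = 3 * 3 = 9  true
8. g = 4 is even  true
9. |5 - 3| = 2, not 4  false
10. h = 11 is in {9, 14, 11, 10}  true

Violated: 1, 2, 4, and 9.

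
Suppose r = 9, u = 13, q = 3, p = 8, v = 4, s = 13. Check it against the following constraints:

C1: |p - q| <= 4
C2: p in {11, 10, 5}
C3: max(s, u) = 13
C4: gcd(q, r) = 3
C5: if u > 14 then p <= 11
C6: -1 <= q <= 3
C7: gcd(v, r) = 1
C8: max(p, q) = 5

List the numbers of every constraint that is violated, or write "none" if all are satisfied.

C1: |8 - 3| = 5; 5 > 4, exceeds bound 4 — violated.
C2: p = 8 is not in {11, 10, 5} — violated.
C3: max(13, 13) = 13 — satisfied.
C4: gcd(3, 9) = 3 — satisfied.
C5: u = 13, not > 14; antecedent false, conditional vacuously true — satisfied.
C6: q = 3 lies in [-1, 3] — satisfied.
C7: gcd(4, 9) = 1 — satisfied.
C8: max(8, 3) = 8, not 5 — violated.

The assignment fails constraints 1, 2, and 8.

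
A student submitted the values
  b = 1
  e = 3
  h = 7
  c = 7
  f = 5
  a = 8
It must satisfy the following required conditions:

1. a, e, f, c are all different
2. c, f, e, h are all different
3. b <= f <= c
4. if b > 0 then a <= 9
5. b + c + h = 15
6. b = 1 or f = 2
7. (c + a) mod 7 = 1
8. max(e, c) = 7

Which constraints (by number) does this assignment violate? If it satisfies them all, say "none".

1. values 8, 3, 5, 7 are pairwise distinct  yes
2. c = h = 7, not all different  no
3. values 1 <= 5 <= 7  yes
4. b = 1 > 0, so we need a ≤ 9; a = 8 ≤ 9  yes
5. b + c + h = 1 + 7 + 7 = 15  yes
6. b = 1 = 1 (first disjunct)  yes
7. c + a = 15; 15 mod 7 = 1  yes
8. max(3, 7) = 7  yes

The assignment fails constraint 2.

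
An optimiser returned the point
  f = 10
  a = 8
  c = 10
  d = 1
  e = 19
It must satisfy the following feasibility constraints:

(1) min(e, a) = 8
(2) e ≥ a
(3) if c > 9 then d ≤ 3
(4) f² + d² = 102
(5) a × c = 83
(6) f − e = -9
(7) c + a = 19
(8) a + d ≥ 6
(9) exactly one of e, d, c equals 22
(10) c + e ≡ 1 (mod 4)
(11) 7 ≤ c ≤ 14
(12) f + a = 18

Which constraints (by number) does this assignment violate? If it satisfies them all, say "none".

No — constraints 4, 5, 7, and 9 are not satisfied.

(1) min(19, 8) = 8 — holds.
(2) e = 19, a = 8; 19 ≥ 8 — holds.
(3) c = 10 > 9, so we need d ≤ 3; d = 1 ≤ 3 — holds.
(4) f² + d² = 10² + 1² = 100 + 1 = 101, not 102 — does not hold.
(5) a × c = 8 × 10 = 80, not 83 — does not hold.
(6) f − e = 10 − 19 = -9 — holds.
(7) c + a = 10 + 8 = 18, not 19 — does not hold.
(8) a + d = 8 + 1 = 9; 9 ≥ 6 — holds.
(9) e=19, d=1, c=10; 0 of them equal 22, not exactly one — does not hold.
(10) c + e = 29; 29 mod 4 = 1 — holds.
(11) c = 10 lies in [7, 14] — holds.
(12) f + a = 10 + 8 = 18 — holds.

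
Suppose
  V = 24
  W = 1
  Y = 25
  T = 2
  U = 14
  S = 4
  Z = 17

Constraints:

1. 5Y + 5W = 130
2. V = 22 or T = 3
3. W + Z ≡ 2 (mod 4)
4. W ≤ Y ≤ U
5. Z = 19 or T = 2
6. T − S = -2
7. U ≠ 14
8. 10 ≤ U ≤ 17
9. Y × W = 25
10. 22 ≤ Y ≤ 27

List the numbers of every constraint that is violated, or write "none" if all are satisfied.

Violated: 2, 4, 7.

1. 5Y + 5W = 5(25) + 5(1) = 130 — satisfied.
2. V = 24 ≠ 22 and T = 2 ≠ 3; both disjuncts false — violated.
3. W + Z = 18; 18 mod 4 = 2 — satisfied.
4. values 1, 25, 14; Y = 25 is not ≤ U = 14 — violated.
5. Z = 17 ≠ 19, but T = 2 = 2 (second disjunct) — satisfied.
6. T − S = 2 − 4 = -2 — satisfied.
7. U = 14, but 14 is required to differ — violated.
8. U = 14 lies in [10, 17] — satisfied.
9. Y × W = 25 × 1 = 25 — satisfied.
10. Y = 25 lies in [22, 27] — satisfied.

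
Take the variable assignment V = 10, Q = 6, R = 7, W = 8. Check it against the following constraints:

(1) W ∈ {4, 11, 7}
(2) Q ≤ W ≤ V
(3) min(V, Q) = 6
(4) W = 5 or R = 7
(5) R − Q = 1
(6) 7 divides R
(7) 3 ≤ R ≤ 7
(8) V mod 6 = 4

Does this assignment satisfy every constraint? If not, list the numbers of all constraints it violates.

No — constraint 1 is not satisfied.

(1) W = 8 is not in {4, 11, 7}  false
(2) values 6 ≤ 8 ≤ 10  true
(3) min(10, 6) = 6  true
(4) W = 8 ≠ 5, but R = 7 = 7 (second disjunct)  true
(5) R − Q = 7 − 6 = 1  true
(6) 7 / 7 = 1, so 7 divides 7  true
(7) R = 7 lies in [3, 7]  true
(8) 10 mod 6 = 4  true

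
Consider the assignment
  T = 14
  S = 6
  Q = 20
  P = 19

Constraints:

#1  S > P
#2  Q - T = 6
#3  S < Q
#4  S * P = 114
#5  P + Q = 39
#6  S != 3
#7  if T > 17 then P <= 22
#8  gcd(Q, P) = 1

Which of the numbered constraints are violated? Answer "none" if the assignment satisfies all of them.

#1 S = 6, P = 19; 6 ≤ 19 (want >) — violated.
#2 Q - T = 20 - 14 = 6 — satisfied.
#3 S = 6, Q = 20; 6 < 20 — satisfied.
#4 S * P = 6 * 19 = 114 — satisfied.
#5 P + Q = 19 + 20 = 39 — satisfied.
#6 S = 6, and 6 ≠ 3 — satisfied.
#7 T = 14, not > 17; antecedent false, conditional vacuously true — satisfied.
#8 gcd(20, 19) = 1 — satisfied.

Violated: 1.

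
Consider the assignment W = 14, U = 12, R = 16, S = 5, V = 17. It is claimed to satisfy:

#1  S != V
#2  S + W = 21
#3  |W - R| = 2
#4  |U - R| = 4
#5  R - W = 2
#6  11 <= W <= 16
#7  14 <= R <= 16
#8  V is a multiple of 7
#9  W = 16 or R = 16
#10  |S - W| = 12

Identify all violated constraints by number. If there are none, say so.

#1 S = 5, V = 17; distinct — satisfied.
#2 S + W = 5 + 14 = 19, not 21 — violated.
#3 |14 - 16| = 2 — satisfied.
#4 |12 - 16| = 4 — satisfied.
#5 R - W = 16 - 14 = 2 — satisfied.
#6 W = 14 lies in [11, 16] — satisfied.
#7 R = 16 lies in [14, 16] — satisfied.
#8 17 = 7*2 + 3, so 7 does not divide 17 — violated.
#9 W = 14 ≠ 16, but R = 16 = 16 (second disjunct) — satisfied.
#10 |5 - 14| = 9, not 12 — violated.

The assignment fails constraints 2, 8, 10.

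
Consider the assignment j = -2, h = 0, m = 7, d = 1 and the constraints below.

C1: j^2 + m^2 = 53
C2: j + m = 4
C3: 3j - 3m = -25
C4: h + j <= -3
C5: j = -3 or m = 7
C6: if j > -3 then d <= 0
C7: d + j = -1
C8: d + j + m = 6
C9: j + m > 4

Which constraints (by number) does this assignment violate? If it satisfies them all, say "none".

Constraints 2, 3, 4, and 6 do not hold.

C1: j^2 + m^2 = (-2)^2 + 7^2 = 4 + 49 = 53 — holds.
C2: j + m = -2 + 7 = 5, not 4 — fails.
C3: 3j - 3m = 3(-2) - 3(7) = -27, not -25 — fails.
C4: h + j = 0 + (-2) = -2; -2 > -3, bound -3 not met — fails.
C5: j = -2 ≠ -3, but m = 7 = 7 (second disjunct) — holds.
C6: j = -2 > -3, so we need d ≤ 0; but d = 1 > 0 — fails.
C7: d + j = 1 + (-2) = -1 — holds.
C8: d + j + m = 1 + (-2) + 7 = 6 — holds.
C9: j + m = -2 + 7 = 5; 5 > 4 — holds.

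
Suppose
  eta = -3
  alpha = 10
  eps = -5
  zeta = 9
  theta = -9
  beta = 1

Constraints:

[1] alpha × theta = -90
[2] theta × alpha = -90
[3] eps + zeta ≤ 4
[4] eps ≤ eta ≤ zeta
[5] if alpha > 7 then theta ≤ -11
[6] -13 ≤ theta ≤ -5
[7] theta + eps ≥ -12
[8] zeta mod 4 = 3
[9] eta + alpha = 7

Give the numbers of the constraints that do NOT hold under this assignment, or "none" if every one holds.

[1] alpha × theta = 10 × (-9) = -90  yes
[2] theta × alpha = -9 × 10 = -90  yes
[3] eps + zeta = -5 + 9 = 4; 4 ≤ 4  yes
[4] values -5 ≤ -3 ≤ 9  yes
[5] alpha = 10 > 7, so we need theta ≤ -11; but theta = -9 > -11  no
[6] theta = -9 lies in [-13, -5]  yes
[7] theta + eps = -9 + (-5) = -14; -14 < -12, bound -12 not met  no
[8] 9 mod 4 = 1, not 3  no
[9] eta + alpha = -3 + 10 = 7  yes

Violated: 5, 7, and 8.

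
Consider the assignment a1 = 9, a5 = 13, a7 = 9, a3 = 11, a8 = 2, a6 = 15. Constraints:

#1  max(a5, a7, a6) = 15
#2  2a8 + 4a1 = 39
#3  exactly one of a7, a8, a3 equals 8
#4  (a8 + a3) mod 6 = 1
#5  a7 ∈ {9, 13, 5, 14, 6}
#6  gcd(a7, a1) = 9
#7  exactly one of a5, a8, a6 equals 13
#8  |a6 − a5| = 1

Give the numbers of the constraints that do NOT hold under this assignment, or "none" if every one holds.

Violated: 2, 3, 8.

#1 max(13, 9, 15) = 15 — OK.
#2 2a8 + 4a1 = 2(2) + 4(9) = 40, not 39 — violated.
#3 a7=9, a8=2, a3=11; 0 of them equal 8, not exactly one — violated.
#4 a8 + a3 = 13; 13 mod 6 = 1 — OK.
#5 a7 = 9 is in {9, 13, 5, 14, 6} — OK.
#6 gcd(9, 9) = 9 — OK.
#7 a5=13, a8=2, a6=15; 1 of them equals 13 — OK.
#8 |15 − 13| = 2, not 1 — violated.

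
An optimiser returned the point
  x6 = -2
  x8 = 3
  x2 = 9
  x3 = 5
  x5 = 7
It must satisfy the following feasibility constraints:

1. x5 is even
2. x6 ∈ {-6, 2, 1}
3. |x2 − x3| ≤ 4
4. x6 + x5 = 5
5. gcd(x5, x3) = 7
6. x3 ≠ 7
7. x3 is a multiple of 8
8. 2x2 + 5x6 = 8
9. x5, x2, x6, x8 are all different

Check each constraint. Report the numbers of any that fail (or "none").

Violated: 1, 2, 5, and 7.

1. x5 = 7 is odd  false
2. x6 = -2 is not in {-6, 2, 1}  false
3. |9 − 5| = 4; 4 ≤ 4  true
4. x6 + x5 = -2 + 7 = 5  true
5. gcd(7, 5) = 1, not 7  false
6. x3 = 5, and 5 ≠ 7  true
7. 5 = 8×0 + 5, so 8 does not divide 5  false
8. 2x2 + 5x6 = 2(9) + 5(-2) = 8  true
9. values 7, 9, -2, 3 are pairwise distinct  true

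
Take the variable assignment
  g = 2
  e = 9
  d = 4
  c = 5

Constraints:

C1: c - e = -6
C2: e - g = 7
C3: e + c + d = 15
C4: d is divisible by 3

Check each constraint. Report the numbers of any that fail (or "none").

C1: c - e = 5 - 9 = -4, not -6  no
C2: e - g = 9 - 2 = 7  yes
C3: e + c + d = 9 + 5 + 4 = 18, not 15  no
C4: 4 = 3*1 + 1, so 3 does not divide 4  no

Constraints 1, 3, and 4 do not hold.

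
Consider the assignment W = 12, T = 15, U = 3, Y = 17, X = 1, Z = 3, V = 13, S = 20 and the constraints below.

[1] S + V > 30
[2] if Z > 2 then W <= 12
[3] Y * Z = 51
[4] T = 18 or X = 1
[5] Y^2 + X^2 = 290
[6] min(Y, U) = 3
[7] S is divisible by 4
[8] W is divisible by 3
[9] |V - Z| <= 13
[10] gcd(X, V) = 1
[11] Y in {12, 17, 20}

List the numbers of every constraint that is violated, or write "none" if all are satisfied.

[1] S + V = 20 + 13 = 33; 33 > 30  yes
[2] Z = 3 > 2, so we need W ≤ 12; W = 12 ≤ 12  yes
[3] Y * Z = 17 * 3 = 51  yes
[4] T = 15 ≠ 18, but X = 1 = 1 (second disjunct)  yes
[5] Y^2 + X^2 = 17^2 + 1^2 = 289 + 1 = 290  yes
[6] min(17, 3) = 3  yes
[7] 20 / 4 = 5, so 4 divides 20  yes
[8] 12 / 3 = 4, so 3 divides 12  yes
[9] |13 - 3| = 10; 10 ≤ 13  yes
[10] gcd(1, 13) = 1  yes
[11] Y = 17 is in {12, 17, 20}  yes

Yes — all constraints hold.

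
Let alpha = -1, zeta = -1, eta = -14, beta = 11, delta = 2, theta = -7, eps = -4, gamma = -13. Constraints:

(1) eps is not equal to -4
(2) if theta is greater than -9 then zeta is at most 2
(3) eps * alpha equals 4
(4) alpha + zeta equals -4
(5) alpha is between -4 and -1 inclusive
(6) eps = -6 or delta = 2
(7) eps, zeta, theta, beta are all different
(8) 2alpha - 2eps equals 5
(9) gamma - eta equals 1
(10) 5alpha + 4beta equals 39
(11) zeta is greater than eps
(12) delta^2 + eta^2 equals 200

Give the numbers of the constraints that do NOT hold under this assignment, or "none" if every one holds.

(1) eps = -4, but -4 is required to differ  fails
(2) theta = -7 > -9, so we need zeta ≤ 2; zeta = -1 ≤ 2  holds
(3) eps * alpha = -4 * (-1) = 4  holds
(4) alpha + zeta = -1 + (-1) = -2, not -4  fails
(5) alpha = -1 lies in [-4, -1]  holds
(6) eps = -4 ≠ -6, but delta = 2 = 2 (second disjunct)  holds
(7) values -4, -1, -7, 11 are pairwise distinct  holds
(8) 2alpha - 2eps = 2(-1) - 2(-4) = 6, not 5  fails
(9) gamma - eta = -13 - (-14) = 1  holds
(10) 5alpha + 4beta = 5(-1) + 4(11) = 39  holds
(11) zeta = -1, eps = -4; -1 > -4  holds
(12) delta^2 + eta^2 = 2^2 + (-14)^2 = 4 + 196 = 200  holds

Constraints 1, 4, and 8 do not hold.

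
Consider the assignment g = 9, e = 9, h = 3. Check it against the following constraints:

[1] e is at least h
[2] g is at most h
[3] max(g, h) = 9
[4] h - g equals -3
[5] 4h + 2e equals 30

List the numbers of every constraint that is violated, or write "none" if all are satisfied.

[1] e = 9, h = 3; 9 ≥ 3  ✔
[2] g = 9, h = 3; 9 > 3 (want ≤)  ✘
[3] max(9, 3) = 9  ✔
[4] h - g = 3 - 9 = -6, not -3  ✘
[5] 4h + 2e = 4(3) + 2(9) = 30  ✔

No — constraints 2, 4 are not satisfied.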